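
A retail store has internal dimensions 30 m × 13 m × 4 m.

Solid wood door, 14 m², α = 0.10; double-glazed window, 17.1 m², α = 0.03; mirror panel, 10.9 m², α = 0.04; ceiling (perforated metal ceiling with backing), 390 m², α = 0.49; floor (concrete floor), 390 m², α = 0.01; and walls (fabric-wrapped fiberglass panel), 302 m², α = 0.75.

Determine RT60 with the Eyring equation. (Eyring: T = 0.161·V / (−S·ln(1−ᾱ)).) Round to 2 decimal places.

Total surface area S = 14 + 17.1 + 10.9 + 390 + 390 + 302 = 1124.0 m².
Absorption A = 14·0.10 + 17.1·0.03 + 10.9·0.04 + 390·0.49 + 390·0.01 + 302·0.75 = 423.849 sabins.
ᾱ = 423.849 / 1124.0 = 0.3771.
−S·ln(1−ᾱ) = −1124.0 × ln(1 − 0.3771) = 532.067.
V = 30 × 13 × 4 = 1560 m³.
T = 0.161·V/[−S·ln(1−ᾱ)] = 0.161·1560/532.067 = 0.47 s.

0.47 sec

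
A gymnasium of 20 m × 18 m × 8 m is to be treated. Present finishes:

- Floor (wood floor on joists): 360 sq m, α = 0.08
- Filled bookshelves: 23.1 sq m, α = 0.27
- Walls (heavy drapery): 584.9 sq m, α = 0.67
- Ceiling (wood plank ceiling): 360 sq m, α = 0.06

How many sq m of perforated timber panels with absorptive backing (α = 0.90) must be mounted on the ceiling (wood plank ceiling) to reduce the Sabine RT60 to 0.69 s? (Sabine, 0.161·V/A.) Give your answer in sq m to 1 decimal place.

Total absorption A₁ = 360·0.08 + 23.1·0.27 + 584.9·0.67 + 360·0.06
  = 28.800 + 6.237 + 391.883 + 21.600 = 448.520 sq m sabins.
Required A₂ = 0.161·2880/0.69 = 672.000 sabins.
Absorption to add: 672.000 − 448.520 = 223.480 sabins.
Each sq m of panel replacing the ceiling (wood plank ceiling) adds (0.90 − 0.06) = 0.84 sabins.
Area = ΔA/Δα = 223.480/0.84 = 266.0 sq m.

266.0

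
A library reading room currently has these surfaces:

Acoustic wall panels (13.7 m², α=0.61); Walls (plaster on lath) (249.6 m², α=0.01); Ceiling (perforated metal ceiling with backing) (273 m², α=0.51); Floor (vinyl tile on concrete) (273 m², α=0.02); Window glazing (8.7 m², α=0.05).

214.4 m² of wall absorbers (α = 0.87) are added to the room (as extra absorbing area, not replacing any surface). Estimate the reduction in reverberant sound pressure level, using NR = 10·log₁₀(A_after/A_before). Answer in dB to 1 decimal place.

3.4 dB

Summing Sᵢαᵢ: 8.357 + 2.496 + 139.230 + 5.460 + 0.435 → A_before = 155.978 sabins.
Treatment contributes 214.4·0.87 = 186.528 sabins.
New total A_after = 342.506 sabins.
NR = 10·log₁₀(342.506/155.978) = 3.4 dB.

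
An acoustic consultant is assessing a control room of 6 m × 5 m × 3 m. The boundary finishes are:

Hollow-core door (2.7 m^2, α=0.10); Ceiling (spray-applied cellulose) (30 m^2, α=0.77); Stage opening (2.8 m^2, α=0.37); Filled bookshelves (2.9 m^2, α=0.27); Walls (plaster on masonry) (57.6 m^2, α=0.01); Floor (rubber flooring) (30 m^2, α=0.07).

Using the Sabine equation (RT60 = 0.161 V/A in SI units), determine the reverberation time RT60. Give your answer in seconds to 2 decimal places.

Total absorption A = 2.7*0.10 + 30*0.77 + 2.8*0.37 + 2.9*0.27 + 57.6*0.01 + 30*0.07
  = 0.270 + 23.100 + 1.036 + 0.783 + 0.576 + 2.100 = 27.865 m^2 sabins.
Room volume: 90 m³.
Sabine: RT60 = 0.161 × 90 / 27.865 = 0.52 s.

0.52 sec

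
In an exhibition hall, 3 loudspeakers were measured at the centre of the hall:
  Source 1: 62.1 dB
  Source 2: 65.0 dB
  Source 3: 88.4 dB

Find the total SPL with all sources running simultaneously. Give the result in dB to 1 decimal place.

Sum in the linear (power) domain: Σ 10^(Lᵢ/10) = 10^(62.1/10) + 10^(65.0/10) + 10^(88.4/10) = 6.966e+08.
Back to dB: 10·log₁₀ Σ = 88.4 dB.

88.4 dB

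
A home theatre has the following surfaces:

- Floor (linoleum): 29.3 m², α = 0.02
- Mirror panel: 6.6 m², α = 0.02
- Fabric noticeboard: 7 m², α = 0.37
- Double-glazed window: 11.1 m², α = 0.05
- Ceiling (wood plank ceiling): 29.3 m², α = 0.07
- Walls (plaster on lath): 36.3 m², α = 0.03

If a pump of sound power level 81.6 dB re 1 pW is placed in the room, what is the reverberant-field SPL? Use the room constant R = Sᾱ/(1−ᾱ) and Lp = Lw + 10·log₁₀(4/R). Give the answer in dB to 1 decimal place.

78.9 dB

A = 7.003 sabins; S = 119.6 m².
ᾱ = 0.0586, so room constant R = A/(1−ᾱ) = 7.439 m².
Lp = Lw + 10 log₁₀(4/R) = 81.6 -2.69 = 78.9 dB.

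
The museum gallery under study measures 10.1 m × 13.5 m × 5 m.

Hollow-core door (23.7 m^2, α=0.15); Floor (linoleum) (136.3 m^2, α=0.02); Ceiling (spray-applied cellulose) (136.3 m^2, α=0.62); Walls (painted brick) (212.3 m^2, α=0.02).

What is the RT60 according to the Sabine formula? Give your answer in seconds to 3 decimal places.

1.155 s

A = Σ Sᵢαᵢ = 23.7×0.15 + 136.3×0.02 + 136.3×0.62 + 212.3×0.02 = 95.033 sabins.
Room volume: 681.75 m³.
Sabine: RT60 = 0.161 × 681.75 / 95.033 = 1.155 s.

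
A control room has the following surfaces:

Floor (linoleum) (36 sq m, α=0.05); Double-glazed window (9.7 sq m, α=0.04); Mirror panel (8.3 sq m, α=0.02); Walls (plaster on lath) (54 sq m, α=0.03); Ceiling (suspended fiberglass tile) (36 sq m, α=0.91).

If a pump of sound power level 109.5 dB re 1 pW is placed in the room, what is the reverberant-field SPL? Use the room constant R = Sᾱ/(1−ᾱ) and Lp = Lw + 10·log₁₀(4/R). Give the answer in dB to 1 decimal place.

98.6 dB

Σ(Sᵢαᵢ) = 36×0.05 + 9.7×0.04 + 8.3×0.02 + 54×0.03 + 36×0.91 = 36.734; total area S = 144.0 sq m.
ᾱ = 0.2551, so room constant R = A/(1−ᾱ) = 49.314 sq m.
Lp = Lw + 10 log₁₀(4/R) = 109.5 -10.91 = 98.6 dB.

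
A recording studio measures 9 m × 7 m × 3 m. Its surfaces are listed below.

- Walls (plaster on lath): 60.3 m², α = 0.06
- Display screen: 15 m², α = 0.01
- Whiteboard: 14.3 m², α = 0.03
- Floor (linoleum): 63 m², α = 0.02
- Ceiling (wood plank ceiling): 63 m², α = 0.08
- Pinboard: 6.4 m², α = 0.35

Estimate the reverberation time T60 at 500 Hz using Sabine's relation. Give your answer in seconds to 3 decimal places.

Total absorption A = 60.3*0.06 + 15*0.01 + 14.3*0.03 + 63*0.02 + 63*0.08 + 6.4*0.35
  = 3.618 + 0.150 + 0.429 + 1.260 + 5.040 + 2.240 = 12.737 m² sabins.
V = 9·7·3 = 189 m³.
T = 0.161 V/A = 0.161·189/12.737 = 2.389 s.

2.389 seconds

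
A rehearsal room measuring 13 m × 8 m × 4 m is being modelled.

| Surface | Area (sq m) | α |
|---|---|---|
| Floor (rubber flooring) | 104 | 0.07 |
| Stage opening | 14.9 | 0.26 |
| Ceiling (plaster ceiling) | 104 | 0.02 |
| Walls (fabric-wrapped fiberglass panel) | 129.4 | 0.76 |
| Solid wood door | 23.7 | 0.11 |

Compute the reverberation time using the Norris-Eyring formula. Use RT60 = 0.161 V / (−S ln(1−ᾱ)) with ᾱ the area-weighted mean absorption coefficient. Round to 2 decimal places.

S = Σ Sᵢ = 376.0 sq m.
Σ(Sᵢαᵢ) = 104×0.07 + 14.9×0.26 + 104×0.02 + 129.4×0.76 + 23.7×0.11 = 114.185.
ᾱ = 114.185 / 376.0 = 0.3037.
Eyring denominator: −S ln(1−ᾱ) = 136.102.
V = 13 × 8 × 4 = 416 m³.
T = 0.161·V/[−S·ln(1−ᾱ)] = 0.161·416/136.102 = 0.49 s.

0.49 s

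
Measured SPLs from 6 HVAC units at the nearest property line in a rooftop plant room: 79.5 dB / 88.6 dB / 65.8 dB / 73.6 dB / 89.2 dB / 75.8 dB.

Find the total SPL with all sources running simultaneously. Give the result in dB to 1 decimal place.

Σ 10^(Lᵢ/10) = 1.71e+09.
Back to dB: 10·log₁₀ Σ = 92.3 dB.

92.3 dB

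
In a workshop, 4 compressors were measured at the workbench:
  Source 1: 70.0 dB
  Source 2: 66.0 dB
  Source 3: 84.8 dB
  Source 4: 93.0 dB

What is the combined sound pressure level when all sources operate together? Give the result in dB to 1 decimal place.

93.6 dB

Σ 10^(Lᵢ/10) = 2.311e+09.
Back to dB: 10·log₁₀ Σ = 93.6 dB.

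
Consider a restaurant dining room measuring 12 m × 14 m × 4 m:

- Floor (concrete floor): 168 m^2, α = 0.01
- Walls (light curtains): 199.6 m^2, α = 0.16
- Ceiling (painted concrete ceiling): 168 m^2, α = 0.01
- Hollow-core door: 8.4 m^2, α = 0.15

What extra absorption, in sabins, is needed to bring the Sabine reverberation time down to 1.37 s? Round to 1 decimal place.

42.4 sabins

Equivalent absorption area: A₁ = 168·0.01 + 199.6·0.16 + 168·0.01 + 8.4·0.15 = 36.556 m^2.
For T = 1.37 s, need A₂ = 0.161·V/T = 0.161·672/1.37 = 78.972 sabins.
Shortfall: 78.972 − 36.556 = 42.4 sabins.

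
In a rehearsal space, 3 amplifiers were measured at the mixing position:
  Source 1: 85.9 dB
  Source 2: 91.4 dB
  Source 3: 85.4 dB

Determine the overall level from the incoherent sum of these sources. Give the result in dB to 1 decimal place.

93.3 dB

Σ 10^(Lᵢ/10) = 2.116e+09.
Back to dB: 10·log₁₀ Σ = 93.3 dB.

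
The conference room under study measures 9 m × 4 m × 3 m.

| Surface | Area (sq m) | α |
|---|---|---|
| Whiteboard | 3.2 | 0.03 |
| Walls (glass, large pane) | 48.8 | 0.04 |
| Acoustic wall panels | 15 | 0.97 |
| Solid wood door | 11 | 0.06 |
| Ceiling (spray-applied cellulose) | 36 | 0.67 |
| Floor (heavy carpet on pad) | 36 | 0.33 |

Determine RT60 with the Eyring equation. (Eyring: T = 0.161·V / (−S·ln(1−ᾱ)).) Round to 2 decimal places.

S = Σ Sᵢ = 150.0 sq m.
Σ(Sᵢαᵢ) = 3.2×0.03 + 48.8×0.04 + 15×0.97 + 11×0.06 + 36×0.67 + 36×0.33 = 53.258.
Mean coefficient ᾱ = A/S = 0.3551.
−S·ln(1−ᾱ) = −150.0 × ln(1 − 0.3551) = 65.799.
V = 9 × 4 × 3 = 108 m³.
T = 0.161·V/[−S·ln(1−ᾱ)] = 0.161·108/65.799 = 0.26 s.

0.26 seconds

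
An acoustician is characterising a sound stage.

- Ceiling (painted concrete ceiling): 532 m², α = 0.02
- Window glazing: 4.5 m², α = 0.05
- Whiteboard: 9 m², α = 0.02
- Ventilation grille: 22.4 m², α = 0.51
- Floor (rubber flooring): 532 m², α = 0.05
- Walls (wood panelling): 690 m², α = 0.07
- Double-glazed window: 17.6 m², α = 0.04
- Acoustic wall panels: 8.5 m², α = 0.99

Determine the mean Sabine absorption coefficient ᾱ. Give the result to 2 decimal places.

S = Σ Sᵢ = 532 + 4.5 + 9 + 22.4 + 532 + 690 + 17.6 + 8.5 = 1816.0 m².
Σ(Sᵢαᵢ) = 532·0.02 + 4.5·0.05 + 9·0.02 + 22.4·0.51 + 532·0.05 + 690·0.07 + 17.6·0.04 + 8.5·0.99 = 106.488.
ᾱ = A/S = 0.06.

0.06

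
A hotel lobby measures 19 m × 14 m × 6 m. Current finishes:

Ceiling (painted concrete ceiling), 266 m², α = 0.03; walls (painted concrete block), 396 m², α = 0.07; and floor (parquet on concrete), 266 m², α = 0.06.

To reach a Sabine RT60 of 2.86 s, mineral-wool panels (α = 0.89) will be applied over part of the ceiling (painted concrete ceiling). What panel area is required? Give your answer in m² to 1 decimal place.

Summing Sᵢαᵢ: 7.980 + 27.720 + 15.960 → A₁ = 51.660 sabins.
V = 1596 m³. Target absorption A₂ = 0.161 × 1596 / 2.86 = 89.845 sabins.
Absorption to add: 89.845 − 51.660 = 38.185 sabins.
Net gain per m²: Δα = 0.89 − 0.03 = 0.86.
Panel area = 38.185 / 0.86 = 44.4 m².

44.4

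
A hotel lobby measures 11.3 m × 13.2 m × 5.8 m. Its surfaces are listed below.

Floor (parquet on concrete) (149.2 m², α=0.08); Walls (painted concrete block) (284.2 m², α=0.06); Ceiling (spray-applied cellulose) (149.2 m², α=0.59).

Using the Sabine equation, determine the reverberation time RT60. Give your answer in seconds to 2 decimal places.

1.19 s

Total absorption A = 149.2*0.08 + 284.2*0.06 + 149.2*0.59
  = 11.936 + 17.052 + 88.028 = 117.016 m² sabins.
V = 11.3·13.2·5.8 = 865.128 m³.
T = 0.161 V/A = 0.161·865.128/117.016 = 1.19 s.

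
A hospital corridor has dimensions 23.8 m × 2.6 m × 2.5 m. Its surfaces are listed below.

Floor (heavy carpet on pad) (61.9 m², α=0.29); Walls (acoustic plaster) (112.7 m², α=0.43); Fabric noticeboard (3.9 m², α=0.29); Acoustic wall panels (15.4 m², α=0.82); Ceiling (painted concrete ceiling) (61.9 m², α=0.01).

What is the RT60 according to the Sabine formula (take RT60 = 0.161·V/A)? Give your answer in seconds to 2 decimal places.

Total absorption A = 61.9×0.29 + 112.7×0.43 + 3.9×0.29 + 15.4×0.82 + 61.9×0.01
  = 17.951 + 48.461 + 1.131 + 12.628 + 0.619 = 80.790 m² sabins.
V = 23.8·2.6·2.5 = 154.7 m³.
T = 0.161 V/A = 0.161·154.7/80.790 = 0.31 s.

0.31 s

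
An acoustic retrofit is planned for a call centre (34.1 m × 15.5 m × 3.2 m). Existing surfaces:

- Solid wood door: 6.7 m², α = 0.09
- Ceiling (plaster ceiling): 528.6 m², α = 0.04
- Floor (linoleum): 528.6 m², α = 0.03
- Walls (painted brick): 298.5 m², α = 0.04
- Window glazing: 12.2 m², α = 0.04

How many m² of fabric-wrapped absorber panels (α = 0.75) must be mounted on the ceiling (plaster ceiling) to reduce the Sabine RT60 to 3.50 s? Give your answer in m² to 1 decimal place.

Total absorption A₁ = 6.7·0.09 + 528.6·0.04 + 528.6·0.03 + 298.5·0.04 + 12.2·0.04
  = 0.603 + 21.144 + 15.858 + 11.940 + 0.488 = 50.033 m² sabins.
Required A₂ = 0.161·1691.36/3.50 = 77.803 sabins.
Absorption to add: 77.803 − 50.033 = 27.770 sabins.
Net gain per m²: Δα = 0.75 − 0.04 = 0.71.
Panel area = 27.770 / 0.71 = 39.1 m².

39.1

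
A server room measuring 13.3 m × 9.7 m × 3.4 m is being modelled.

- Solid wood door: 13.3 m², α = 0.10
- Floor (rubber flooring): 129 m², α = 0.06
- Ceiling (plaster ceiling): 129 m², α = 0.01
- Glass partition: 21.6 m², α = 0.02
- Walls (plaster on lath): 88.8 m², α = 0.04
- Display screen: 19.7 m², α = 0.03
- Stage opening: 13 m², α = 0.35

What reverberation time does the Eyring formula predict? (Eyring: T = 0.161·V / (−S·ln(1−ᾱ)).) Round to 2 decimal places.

3.54 seconds

S = Σ Sᵢ = 414.4 m².
Absorption A = 13.3×0.10 + 129×0.06 + 129×0.01 + 21.6×0.02 + 88.8×0.04 + 19.7×0.03 + 13×0.35 = 19.485 sabins.
Mean coefficient ᾱ = A/S = 0.0470.
Eyring denominator: −S ln(1−ᾱ) = 19.949.
V = 13.3 × 9.7 × 3.4 = 438.634 m³.
T = 0.161·V/[−S·ln(1−ᾱ)] = 0.161·438.634/19.949 = 3.54 s.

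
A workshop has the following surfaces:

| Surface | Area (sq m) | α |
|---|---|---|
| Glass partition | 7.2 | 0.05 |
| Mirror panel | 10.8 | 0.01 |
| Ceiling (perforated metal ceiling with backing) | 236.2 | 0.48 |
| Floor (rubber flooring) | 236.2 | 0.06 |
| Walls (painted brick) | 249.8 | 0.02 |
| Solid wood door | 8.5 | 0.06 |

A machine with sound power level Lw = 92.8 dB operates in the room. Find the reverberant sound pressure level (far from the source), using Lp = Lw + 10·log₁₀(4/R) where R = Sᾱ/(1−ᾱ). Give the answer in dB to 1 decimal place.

76.7 dB

A = 133.522 sabins; S = 748.7 sq m.
ᾱ = 0.1783, so room constant R = A/(1−ᾱ) = 162.495 sq m.
Lp = 92.8 + 10·log₁₀(4/162.495) = 92.8 + (-16.09) = 76.7 dB.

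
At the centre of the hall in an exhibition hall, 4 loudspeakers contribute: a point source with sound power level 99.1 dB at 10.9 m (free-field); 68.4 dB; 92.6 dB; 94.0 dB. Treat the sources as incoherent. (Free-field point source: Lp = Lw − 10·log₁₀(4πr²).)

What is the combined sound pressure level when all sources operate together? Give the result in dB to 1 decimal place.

96.4 dB

Source at 10.9 m: Lp = 99.1 − 10·log₁₀(4π·10.9²) = 99.1 − 10·log₁₀(1493.010) = 67.4 dB.
Σ 10^(Lᵢ/10) = 4.344e+09.
Combined level = 10 log₁₀(4.344e+09) = 96.4 dB.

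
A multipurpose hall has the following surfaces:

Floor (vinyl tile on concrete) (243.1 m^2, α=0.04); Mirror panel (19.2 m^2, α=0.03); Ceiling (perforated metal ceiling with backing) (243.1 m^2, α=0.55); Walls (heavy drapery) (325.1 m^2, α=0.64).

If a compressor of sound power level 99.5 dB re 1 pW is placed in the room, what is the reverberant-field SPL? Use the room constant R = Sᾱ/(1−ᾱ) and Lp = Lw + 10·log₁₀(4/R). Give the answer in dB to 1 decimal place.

77.7 dB

A = 352.069 sabins; S = 830.5 m^2.
ᾱ = 352.069/830.5 = 0.4239; R = Sᾱ/(1−ᾱ) = 352.069/(1−0.4239) = 611.125 m^2.
Lp = Lw + 10 log₁₀(4/R) = 99.5 -21.84 = 77.7 dB.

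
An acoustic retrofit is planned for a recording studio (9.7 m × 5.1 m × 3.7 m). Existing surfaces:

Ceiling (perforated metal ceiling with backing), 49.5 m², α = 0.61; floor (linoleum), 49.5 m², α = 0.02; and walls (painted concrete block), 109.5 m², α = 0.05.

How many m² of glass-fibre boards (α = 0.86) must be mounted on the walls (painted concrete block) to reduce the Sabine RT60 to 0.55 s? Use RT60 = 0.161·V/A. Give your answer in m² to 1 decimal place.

Summing Sᵢαᵢ: 30.195 + 0.990 + 5.475 → A₁ = 36.660 sabins.
V = 183.039 m³. Target absorption A₂ = 0.161 × 183.039 / 0.55 = 53.581 sabins.
Absorption to add: 53.581 − 36.660 = 16.921 sabins.
Each m² of panel replacing the walls (painted concrete block) adds (0.86 − 0.05) = 0.81 sabins.
Panel area = 16.921 / 0.81 = 20.9 m².

20.9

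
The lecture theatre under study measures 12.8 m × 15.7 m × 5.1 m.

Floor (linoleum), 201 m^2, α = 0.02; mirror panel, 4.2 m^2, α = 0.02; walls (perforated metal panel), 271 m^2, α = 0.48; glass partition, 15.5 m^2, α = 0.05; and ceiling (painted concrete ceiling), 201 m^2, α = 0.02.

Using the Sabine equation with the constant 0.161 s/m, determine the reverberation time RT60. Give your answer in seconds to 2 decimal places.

A = Σ Sᵢαᵢ = 201*0.02 + 4.2*0.02 + 271*0.48 + 15.5*0.05 + 201*0.02 = 138.979 sabins.
Volume V = 12.8 × 15.7 × 5.1 = 1024.896 m³.
RT60 = 0.161 · V / A = 0.161 × 1024.896 / 138.979 = 1.19 s.

1.19 s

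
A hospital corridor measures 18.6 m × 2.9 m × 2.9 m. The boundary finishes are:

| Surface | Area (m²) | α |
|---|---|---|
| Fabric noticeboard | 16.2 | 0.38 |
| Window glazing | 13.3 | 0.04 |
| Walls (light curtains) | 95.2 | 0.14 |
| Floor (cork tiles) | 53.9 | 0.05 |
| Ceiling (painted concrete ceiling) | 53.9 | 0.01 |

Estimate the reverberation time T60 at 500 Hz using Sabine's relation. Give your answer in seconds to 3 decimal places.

Summing Sᵢαᵢ: 6.156 + 0.532 + 13.328 + 2.695 + 0.539 → A = 23.250 sabins.
V = 18.6·2.9·2.9 = 156.426 m³.
RT60 = 0.161 · V / A = 0.161 × 156.426 / 23.250 = 1.083 s.

1.083 s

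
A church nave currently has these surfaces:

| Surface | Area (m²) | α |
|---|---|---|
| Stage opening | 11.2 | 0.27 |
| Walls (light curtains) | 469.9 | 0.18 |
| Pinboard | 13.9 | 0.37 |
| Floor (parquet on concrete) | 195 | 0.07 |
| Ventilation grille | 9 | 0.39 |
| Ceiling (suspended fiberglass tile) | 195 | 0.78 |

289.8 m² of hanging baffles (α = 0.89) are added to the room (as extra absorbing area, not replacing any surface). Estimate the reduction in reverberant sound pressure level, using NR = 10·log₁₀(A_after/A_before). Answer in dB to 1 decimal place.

3.0 dB

Summing Sᵢαᵢ: 3.024 + 84.582 + 5.143 + 13.650 + 3.510 + 152.100 → A_before = 262.009 sabins.
Treatment contributes 289.8·0.89 = 257.922 sabins.
A_after = 262.009 + 257.922 = 519.931 sabins.
NR = 10·log₁₀(519.931/262.009) = 3.0 dB.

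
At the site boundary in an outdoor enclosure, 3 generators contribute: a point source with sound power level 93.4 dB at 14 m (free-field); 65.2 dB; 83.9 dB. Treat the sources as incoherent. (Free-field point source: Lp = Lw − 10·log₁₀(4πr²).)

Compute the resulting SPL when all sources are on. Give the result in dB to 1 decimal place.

84.0 dB

Source at 14 m: Lp = 93.4 − 10·log₁₀(4π·14²) = 93.4 − 10·log₁₀(2463.009) = 59.5 dB.
Σ 10^(Lᵢ/10) = 2.497e+08.
L_total = 10·log₁₀(2.497e+08) = 84.0 dB.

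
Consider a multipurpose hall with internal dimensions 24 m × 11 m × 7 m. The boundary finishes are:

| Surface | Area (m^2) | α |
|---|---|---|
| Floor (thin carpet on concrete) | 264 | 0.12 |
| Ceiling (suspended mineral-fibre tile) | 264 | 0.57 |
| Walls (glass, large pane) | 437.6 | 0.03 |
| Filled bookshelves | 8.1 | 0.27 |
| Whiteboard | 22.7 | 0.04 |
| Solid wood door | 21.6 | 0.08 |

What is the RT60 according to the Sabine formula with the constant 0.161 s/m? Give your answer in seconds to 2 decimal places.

1.49 sec

Equivalent absorption area: A = 264×0.12 + 264×0.57 + 437.6×0.03 + 8.1×0.27 + 22.7×0.04 + 21.6×0.08 = 200.111 m^2.
Room volume: 1848 m³.
Sabine: RT60 = 0.161 × 1848 / 200.111 = 1.49 s.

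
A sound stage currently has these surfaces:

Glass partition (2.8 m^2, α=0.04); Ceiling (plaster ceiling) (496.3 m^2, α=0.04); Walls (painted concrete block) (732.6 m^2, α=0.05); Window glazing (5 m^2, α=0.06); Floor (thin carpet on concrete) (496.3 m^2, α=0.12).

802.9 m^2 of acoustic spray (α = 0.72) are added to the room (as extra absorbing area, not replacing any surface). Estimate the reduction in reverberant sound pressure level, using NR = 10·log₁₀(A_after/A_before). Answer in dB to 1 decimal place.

Summing Sᵢαᵢ: 0.112 + 19.852 + 36.630 + 0.300 + 59.556 → A_before = 116.450 sabins.
Added absorption = 802.9 × 0.72 = 578.088 sabins.
A_after = 116.450 + 578.088 = 694.538 sabins.
Reduction = 10 log₁₀(A_after/A_before) = 10 log₁₀(5.9643) = 7.8 dB.

7.8 dB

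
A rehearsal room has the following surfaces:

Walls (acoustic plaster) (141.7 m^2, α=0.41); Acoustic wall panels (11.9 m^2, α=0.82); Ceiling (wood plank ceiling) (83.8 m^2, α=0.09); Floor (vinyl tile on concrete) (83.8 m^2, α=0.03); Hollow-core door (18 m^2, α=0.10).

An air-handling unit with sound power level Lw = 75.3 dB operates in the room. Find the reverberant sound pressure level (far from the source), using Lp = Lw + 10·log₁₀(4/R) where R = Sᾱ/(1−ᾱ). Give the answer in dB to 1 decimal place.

61.1 dB

Σ(Sᵢαᵢ) = 141.7·0.41 + 11.9·0.82 + 83.8·0.09 + 83.8·0.03 + 18·0.10 = 79.711; total area S = 339.2 m^2.
ᾱ = 79.711/339.2 = 0.2350; R = Sᾱ/(1−ᾱ) = 79.711/(1−0.2350) = 104.197 m^2.
Lp = 75.3 + 10·log₁₀(4/104.197) = 75.3 + (-14.16) = 61.1 dB.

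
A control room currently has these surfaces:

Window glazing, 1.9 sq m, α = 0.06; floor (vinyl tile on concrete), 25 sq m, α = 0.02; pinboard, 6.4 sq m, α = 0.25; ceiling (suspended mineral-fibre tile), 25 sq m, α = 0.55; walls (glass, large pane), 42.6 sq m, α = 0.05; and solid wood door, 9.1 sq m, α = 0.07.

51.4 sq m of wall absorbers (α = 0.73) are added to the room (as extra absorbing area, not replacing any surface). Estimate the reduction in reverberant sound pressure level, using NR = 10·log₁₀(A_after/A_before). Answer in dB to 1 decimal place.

Summing Sᵢαᵢ: 0.114 + 0.500 + 1.600 + 13.750 + 2.130 + 0.637 → A_before = 18.731 sabins.
Added absorption = 51.4 × 0.73 = 37.522 sabins.
A_after = 18.731 + 37.522 = 56.253 sabins.
NR = 10·log₁₀(56.253/18.731) = 4.8 dB.

4.8 dB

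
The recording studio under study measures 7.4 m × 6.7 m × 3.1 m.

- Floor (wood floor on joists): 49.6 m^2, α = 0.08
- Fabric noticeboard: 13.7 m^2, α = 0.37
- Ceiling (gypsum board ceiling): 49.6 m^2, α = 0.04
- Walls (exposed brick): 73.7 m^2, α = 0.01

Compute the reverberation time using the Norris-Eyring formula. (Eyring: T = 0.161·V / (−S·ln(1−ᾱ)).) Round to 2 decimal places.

Total surface area S = 49.6 + 13.7 + 49.6 + 73.7 = 186.6 m^2.
Σ(Sᵢαᵢ) = 49.6·0.08 + 13.7·0.37 + 49.6·0.04 + 73.7·0.01 = 11.758.
ᾱ = 11.758 / 186.6 = 0.0630.
−S·ln(1−ᾱ) = −186.6 × ln(1 − 0.0630) = 12.142.
V = 7.4 × 6.7 × 3.1 = 153.698 m³.
T = 0.161·V/[−S·ln(1−ᾱ)] = 0.161·153.698/12.142 = 2.04 s.

2.04 s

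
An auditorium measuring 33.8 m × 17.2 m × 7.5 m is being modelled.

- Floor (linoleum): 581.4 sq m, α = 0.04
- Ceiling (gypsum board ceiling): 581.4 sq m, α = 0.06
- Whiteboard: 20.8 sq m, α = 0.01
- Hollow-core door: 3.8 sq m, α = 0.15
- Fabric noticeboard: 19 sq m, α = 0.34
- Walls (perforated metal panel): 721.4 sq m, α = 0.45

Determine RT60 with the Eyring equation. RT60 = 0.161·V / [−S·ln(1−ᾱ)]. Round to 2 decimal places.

1.61 s

Total surface area S = 581.4 + 581.4 + 20.8 + 3.8 + 19 + 721.4 = 1927.8 sq m.
Absorption A = 581.4·0.04 + 581.4·0.06 + 20.8·0.01 + 3.8·0.15 + 19·0.34 + 721.4·0.45 = 390.008 sabins.
ᾱ = 390.008 / 1927.8 = 0.2023.
−S·ln(1−ᾱ) = −1927.8 × ln(1 − 0.2023) = 435.727.
V = 33.8 × 17.2 × 7.5 = 4360.2 m³.
RT60 = 0.161 × 4360.2 / 435.727 = 1.61 s.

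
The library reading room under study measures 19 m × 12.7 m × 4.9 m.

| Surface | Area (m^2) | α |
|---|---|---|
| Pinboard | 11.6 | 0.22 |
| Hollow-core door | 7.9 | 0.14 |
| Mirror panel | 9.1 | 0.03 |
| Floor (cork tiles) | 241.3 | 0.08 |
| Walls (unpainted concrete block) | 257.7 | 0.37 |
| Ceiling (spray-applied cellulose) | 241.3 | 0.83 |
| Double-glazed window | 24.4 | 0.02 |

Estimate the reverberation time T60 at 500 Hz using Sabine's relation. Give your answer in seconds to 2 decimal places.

A = Σ Sᵢαᵢ = 11.6*0.22 + 7.9*0.14 + 9.1*0.03 + 241.3*0.08 + 257.7*0.37 + 241.3*0.83 + 24.4*0.02 = 319.351 sabins.
Volume V = 19 × 12.7 × 4.9 = 1182.37 m³.
Sabine: RT60 = 0.161 × 1182.37 / 319.351 = 0.60 s.

0.60 sec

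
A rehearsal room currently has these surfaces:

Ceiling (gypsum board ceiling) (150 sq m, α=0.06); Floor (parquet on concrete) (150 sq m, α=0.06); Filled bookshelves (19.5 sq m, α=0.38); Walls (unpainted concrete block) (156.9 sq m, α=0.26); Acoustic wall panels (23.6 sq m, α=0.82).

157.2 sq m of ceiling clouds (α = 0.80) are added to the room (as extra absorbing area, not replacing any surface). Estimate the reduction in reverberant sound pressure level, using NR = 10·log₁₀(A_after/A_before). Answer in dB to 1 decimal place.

3.9 dB

Equivalent absorption area: A_before = 150·0.06 + 150·0.06 + 19.5·0.38 + 156.9·0.26 + 23.6·0.82 = 85.556 sq m.
Added absorption = 157.2 × 0.80 = 125.760 sabins.
A_after = 85.556 + 125.760 = 211.316 sabins.
NR = 10·log₁₀(211.316/85.556) = 3.9 dB.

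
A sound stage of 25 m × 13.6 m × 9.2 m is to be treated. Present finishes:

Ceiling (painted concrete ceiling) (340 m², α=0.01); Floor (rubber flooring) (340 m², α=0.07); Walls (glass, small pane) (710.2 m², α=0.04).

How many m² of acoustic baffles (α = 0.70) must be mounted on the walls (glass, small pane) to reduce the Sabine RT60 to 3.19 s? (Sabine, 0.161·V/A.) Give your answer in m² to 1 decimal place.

Summing Sᵢαᵢ: 3.400 + 23.800 + 28.408 → A₁ = 55.608 sabins.
V = 3128 m³. Target absorption A₂ = 0.161 × 3128 / 3.19 = 157.871 sabins.
Absorption to add: 157.871 − 55.608 = 102.263 sabins.
Each m² of panel replacing the walls (glass, small pane) adds (0.70 − 0.04) = 0.66 sabins.
Area = ΔA/Δα = 102.263/0.66 = 154.9 m².

154.9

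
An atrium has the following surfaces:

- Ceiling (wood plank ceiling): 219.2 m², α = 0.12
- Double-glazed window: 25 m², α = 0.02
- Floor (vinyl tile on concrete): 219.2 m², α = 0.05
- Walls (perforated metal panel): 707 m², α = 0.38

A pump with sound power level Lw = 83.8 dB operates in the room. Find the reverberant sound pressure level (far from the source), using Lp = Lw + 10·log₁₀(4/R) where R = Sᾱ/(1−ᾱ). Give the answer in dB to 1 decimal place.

63.6 dB

A = 306.424 sabins; S = 1170.4 m².
ᾱ = 306.424/1170.4 = 0.2618; R = Sᾱ/(1−ᾱ) = 306.424/(1−0.2618) = 415.096 m².
Lp = Lw + 10 log₁₀(4/R) = 83.8 -20.16 = 63.6 dB.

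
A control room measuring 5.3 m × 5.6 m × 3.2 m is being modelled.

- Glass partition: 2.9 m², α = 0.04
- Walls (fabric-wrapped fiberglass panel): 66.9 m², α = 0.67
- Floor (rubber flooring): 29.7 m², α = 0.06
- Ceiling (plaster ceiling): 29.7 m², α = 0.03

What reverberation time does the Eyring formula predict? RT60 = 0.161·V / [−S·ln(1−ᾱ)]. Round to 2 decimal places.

0.26 s

Total surface area S = 2.9 + 66.9 + 29.7 + 29.7 = 129.2 m².
Absorption A = 2.9×0.04 + 66.9×0.67 + 29.7×0.06 + 29.7×0.03 = 47.612 sabins.
ᾱ = 47.612 / 129.2 = 0.3685.
Eyring denominator: −S ln(1−ᾱ) = 59.388.
V = 5.3 × 5.6 × 3.2 = 94.976 m³.
RT60 = 0.161 × 94.976 / 59.388 = 0.26 s.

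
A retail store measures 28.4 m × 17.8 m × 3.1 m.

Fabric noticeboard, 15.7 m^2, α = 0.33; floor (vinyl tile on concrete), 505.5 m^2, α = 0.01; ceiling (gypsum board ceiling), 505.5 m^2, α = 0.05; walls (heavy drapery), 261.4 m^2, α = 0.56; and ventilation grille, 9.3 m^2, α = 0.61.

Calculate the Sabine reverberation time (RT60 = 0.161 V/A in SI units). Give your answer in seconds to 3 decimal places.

Summing Sᵢαᵢ: 5.181 + 5.055 + 25.275 + 146.384 + 5.673 → A = 187.568 sabins.
Room volume: 1567.112 m³.
Sabine: RT60 = 0.161 × 1567.112 / 187.568 = 1.345 s.

1.345 s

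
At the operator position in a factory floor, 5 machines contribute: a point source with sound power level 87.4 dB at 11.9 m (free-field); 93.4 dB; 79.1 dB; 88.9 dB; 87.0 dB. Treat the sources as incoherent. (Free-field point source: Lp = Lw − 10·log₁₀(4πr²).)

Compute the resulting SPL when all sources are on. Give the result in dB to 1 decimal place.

95.5 dB

Source at 11.9 m: Lp = 87.4 − 10·log₁₀(4π·11.9²) = 87.4 − 10·log₁₀(1779.524) = 54.9 dB.
Σ 10^(Lᵢ/10) = 3.547e+09.
L_total = 10·log₁₀(3.547e+09) = 95.5 dB.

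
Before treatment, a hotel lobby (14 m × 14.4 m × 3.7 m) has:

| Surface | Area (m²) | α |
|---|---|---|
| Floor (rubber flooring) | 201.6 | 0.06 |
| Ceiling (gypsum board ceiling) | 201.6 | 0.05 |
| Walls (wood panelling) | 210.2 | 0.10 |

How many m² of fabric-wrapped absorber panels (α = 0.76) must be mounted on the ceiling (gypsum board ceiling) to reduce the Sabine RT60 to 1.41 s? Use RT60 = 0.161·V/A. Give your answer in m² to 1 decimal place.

59.1

A₁ = Σ Sᵢαᵢ = 201.6*0.06 + 201.6*0.05 + 210.2*0.10 = 43.196 sabins.
Required A₂ = 0.161·745.92/1.41 = 85.172 sabins.
ΔA needed = 85.172 − 43.196 = 41.976 sabins.
Each m² of panel replacing the ceiling (gypsum board ceiling) adds (0.76 − 0.05) = 0.71 sabins.
Area = ΔA/Δα = 41.976/0.71 = 59.1 m².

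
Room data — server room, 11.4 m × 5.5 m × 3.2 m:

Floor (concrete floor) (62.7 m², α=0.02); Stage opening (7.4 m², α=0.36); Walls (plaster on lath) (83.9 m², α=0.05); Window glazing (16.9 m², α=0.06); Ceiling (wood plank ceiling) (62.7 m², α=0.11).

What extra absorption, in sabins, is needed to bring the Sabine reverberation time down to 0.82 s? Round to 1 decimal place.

Summing Sᵢαᵢ: 1.254 + 2.664 + 4.195 + 1.014 + 6.897 → A₁ = 16.024 sabins.
V = 200.64 m³. Required absorption A₂ = 0.161 × 200.64 / 0.82 = 39.394 sabins.
ΔA = A₂ − A₁ = 39.394 − 16.024 = 23.4 sabins.

23.4 sabins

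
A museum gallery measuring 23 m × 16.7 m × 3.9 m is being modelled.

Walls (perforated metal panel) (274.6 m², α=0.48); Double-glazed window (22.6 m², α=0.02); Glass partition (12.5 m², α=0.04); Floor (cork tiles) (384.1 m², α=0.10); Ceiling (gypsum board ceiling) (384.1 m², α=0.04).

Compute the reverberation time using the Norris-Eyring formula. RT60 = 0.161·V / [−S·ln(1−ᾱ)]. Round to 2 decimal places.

1.18 s

Total surface area S = 274.6 + 22.6 + 12.5 + 384.1 + 384.1 = 1077.9 m².
Absorption A = 274.6×0.48 + 22.6×0.02 + 12.5×0.04 + 384.1×0.10 + 384.1×0.04 = 186.534 sabins.
Mean coefficient ᾱ = A/S = 0.1731.
Eyring denominator: −S ln(1−ᾱ) = 204.878.
V = 23 × 16.7 × 3.9 = 1497.99 m³.
RT60 = 0.161 × 1497.99 / 204.878 = 1.18 s.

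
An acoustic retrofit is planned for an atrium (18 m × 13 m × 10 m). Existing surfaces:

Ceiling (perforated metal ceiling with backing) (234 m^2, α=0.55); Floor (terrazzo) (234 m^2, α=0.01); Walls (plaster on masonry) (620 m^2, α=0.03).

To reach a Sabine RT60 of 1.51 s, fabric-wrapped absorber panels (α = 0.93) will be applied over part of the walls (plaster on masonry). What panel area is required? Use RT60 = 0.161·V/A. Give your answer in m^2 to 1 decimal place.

111.0

Summing Sᵢαᵢ: 128.700 + 2.340 + 18.600 → A₁ = 149.640 sabins.
V = 2340 m³. Target absorption A₂ = 0.161 × 2340 / 1.51 = 249.497 sabins.
ΔA needed = 249.497 − 149.640 = 99.857 sabins.
Each m^2 of panel replacing the walls (plaster on masonry) adds (0.93 − 0.03) = 0.90 sabins.
Panel area = 99.857 / 0.90 = 111.0 m^2.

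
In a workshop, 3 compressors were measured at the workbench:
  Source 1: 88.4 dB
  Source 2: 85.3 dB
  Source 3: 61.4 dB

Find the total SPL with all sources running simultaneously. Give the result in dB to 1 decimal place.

90.1 dB

Σ 10^(Lᵢ/10) = 1.032e+09.
L_total = 10·log₁₀(1.032e+09) = 90.1 dB.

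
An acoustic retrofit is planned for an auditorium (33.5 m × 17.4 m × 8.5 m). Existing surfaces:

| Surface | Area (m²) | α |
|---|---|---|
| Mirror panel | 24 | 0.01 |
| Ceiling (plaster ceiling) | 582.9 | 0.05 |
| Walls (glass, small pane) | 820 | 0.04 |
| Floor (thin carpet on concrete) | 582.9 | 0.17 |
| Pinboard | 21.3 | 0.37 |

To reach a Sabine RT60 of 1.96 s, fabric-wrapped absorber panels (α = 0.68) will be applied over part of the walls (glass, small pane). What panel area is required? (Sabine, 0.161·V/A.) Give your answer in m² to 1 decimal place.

371.6

Equivalent absorption area: A₁ = 24·0.01 + 582.9·0.05 + 820·0.04 + 582.9·0.17 + 21.3·0.37 = 169.159 m².
Required A₂ = 0.161·4954.65/1.96 = 406.989 sabins.
ΔA needed = 406.989 − 169.159 = 237.830 sabins.
Each m² of panel replacing the walls (glass, small pane) adds (0.68 − 0.04) = 0.64 sabins.
Area = ΔA/Δα = 237.830/0.64 = 371.6 m².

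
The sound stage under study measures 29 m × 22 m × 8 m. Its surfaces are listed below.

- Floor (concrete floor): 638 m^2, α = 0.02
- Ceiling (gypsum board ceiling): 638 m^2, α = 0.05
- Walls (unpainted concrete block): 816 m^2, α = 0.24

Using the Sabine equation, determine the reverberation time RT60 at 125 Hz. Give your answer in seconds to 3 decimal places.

Total absorption A = 638·0.02 + 638·0.05 + 816·0.24
  = 12.760 + 31.900 + 195.840 = 240.500 m^2 sabins.
V = 29·22·8 = 5104 m³.
T = 0.161 V/A = 0.161·5104/240.500 = 3.417 s.

3.417 s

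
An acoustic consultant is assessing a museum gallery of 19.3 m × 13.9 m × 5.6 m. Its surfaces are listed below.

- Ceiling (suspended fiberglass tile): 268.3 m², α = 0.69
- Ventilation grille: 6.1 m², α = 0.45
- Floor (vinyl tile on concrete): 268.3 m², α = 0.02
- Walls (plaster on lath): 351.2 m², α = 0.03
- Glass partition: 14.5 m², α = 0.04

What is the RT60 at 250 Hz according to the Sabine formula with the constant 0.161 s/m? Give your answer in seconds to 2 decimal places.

1.18 seconds

Equivalent absorption area: A = 268.3·0.69 + 6.1·0.45 + 268.3·0.02 + 351.2·0.03 + 14.5·0.04 = 204.354 m².
Volume V = 19.3 × 13.9 × 5.6 = 1502.312 m³.
Sabine: RT60 = 0.161 × 1502.312 / 204.354 = 1.18 s.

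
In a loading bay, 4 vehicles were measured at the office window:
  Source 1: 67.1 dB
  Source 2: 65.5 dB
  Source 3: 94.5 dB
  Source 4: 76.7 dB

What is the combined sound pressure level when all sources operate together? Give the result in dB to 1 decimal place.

94.6 dB

Sum in the linear (power) domain: Σ 10^(Lᵢ/10) = 10^(67.1/10) + 10^(65.5/10) + 10^(94.5/10) + 10^(76.7/10) = 2.874e+09.
Back to dB: 10·log₁₀ Σ = 94.6 dB.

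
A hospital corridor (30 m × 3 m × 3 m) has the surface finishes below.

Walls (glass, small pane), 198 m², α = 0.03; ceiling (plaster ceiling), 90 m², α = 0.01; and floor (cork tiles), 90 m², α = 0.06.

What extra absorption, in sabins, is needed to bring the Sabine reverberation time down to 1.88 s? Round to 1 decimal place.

Total absorption A₁ = 198×0.03 + 90×0.01 + 90×0.06
  = 5.940 + 0.900 + 5.400 = 12.240 m² sabins.
For T = 1.88 s, need A₂ = 0.161·V/T = 0.161·270/1.88 = 23.122 sabins.
Additional absorption ΔA = 23.122 − 12.240 = 10.9 sabins.

10.9 sabins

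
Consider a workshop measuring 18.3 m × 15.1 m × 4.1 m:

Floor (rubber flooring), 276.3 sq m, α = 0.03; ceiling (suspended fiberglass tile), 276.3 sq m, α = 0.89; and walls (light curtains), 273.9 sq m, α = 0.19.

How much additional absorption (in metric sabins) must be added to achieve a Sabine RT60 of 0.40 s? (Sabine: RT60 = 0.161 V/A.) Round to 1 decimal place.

149.8 sabins

A₁ = Σ Sᵢαᵢ = 276.3·0.03 + 276.3·0.89 + 273.9·0.19 = 306.237 sabins.
V = 1132.953 m³. Required absorption A₂ = 0.161 × 1132.953 / 0.40 = 456.014 sabins.
ΔA = A₂ − A₁ = 456.014 − 306.237 = 149.8 sabins.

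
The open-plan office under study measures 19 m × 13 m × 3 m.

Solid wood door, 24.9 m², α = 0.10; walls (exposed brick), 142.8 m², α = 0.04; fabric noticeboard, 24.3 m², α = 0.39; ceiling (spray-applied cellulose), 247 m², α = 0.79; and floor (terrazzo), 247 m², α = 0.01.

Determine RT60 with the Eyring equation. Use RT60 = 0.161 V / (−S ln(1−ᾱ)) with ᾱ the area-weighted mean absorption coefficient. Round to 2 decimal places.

0.46 s

Total surface area S = 24.9 + 142.8 + 24.3 + 247 + 247 = 686.0 m².
Absorption A = 24.9·0.10 + 142.8·0.04 + 24.3·0.39 + 247·0.79 + 247·0.01 = 215.279 sabins.
ᾱ = 215.279 / 686.0 = 0.3138.
−S·ln(1−ᾱ) = −686.0 × ln(1 − 0.3138) = 258.338.
V = 19 × 13 × 3 = 741 m³.
RT60 = 0.161 × 741 / 258.338 = 0.46 s.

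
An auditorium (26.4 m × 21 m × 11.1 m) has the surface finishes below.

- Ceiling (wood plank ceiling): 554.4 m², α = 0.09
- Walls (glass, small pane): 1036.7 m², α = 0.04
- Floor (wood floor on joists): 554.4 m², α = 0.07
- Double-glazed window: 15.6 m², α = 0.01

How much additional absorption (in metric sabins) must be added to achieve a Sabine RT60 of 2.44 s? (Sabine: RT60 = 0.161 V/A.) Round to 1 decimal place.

Summing Sᵢαᵢ: 49.896 + 41.468 + 38.808 + 0.156 → A₁ = 130.328 sabins.
V = 6153.84 m³. Required absorption A₂ = 0.161 × 6153.84 / 2.44 = 406.053 sabins.
Shortfall: 406.053 − 130.328 = 275.7 sabins.

275.7 sabins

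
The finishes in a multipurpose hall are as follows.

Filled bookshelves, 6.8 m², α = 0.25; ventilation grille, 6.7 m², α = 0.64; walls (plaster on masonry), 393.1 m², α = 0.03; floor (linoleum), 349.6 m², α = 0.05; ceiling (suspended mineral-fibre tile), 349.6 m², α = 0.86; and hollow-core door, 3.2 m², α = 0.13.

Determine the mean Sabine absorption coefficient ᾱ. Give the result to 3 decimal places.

S = Σ Sᵢ = 6.8 + 6.7 + 393.1 + 349.6 + 349.6 + 3.2 = 1109.0 m².
Σ(Sᵢαᵢ) = 6.8*0.25 + 6.7*0.64 + 393.1*0.03 + 349.6*0.05 + 349.6*0.86 + 3.2*0.13 = 336.333.
ᾱ = 336.333 / 1109.0 = 0.303.

0.303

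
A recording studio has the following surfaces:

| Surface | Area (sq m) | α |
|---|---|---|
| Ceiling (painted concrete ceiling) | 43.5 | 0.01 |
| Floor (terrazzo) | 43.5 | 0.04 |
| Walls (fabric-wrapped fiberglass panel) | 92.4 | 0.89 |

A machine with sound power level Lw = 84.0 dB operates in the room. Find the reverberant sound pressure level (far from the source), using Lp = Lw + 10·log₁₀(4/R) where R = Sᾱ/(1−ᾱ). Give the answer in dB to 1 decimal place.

Σ(Sᵢαᵢ) = 43.5×0.01 + 43.5×0.04 + 92.4×0.89 = 84.411; total area S = 179.4 sq m.
ᾱ = 0.4705, so room constant R = A/(1−ᾱ) = 159.416 sq m.
Lp = 84.0 + 10·log₁₀(4/159.416) = 84.0 + (-16.00) = 68.0 dB.

68.0 dB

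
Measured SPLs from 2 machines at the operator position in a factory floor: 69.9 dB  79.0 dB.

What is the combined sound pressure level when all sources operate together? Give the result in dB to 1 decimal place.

79.5 dB

Sum in the linear (power) domain: Σ 10^(Lᵢ/10) = 10^(69.9/10) + 10^(79.0/10) = 8.921e+07.
Back to dB: 10·log₁₀ Σ = 79.5 dB.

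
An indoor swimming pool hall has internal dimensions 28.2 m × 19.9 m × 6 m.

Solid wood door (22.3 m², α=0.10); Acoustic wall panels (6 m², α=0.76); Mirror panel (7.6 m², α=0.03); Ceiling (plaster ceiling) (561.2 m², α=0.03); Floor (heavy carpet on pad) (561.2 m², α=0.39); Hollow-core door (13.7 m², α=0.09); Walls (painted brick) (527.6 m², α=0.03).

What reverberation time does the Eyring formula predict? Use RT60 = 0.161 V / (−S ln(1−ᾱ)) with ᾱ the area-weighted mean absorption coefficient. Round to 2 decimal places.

1.92 s

S = Σ Sᵢ = 1699.6 m².
Absorption A = 22.3×0.10 + 6×0.76 + 7.6×0.03 + 561.2×0.03 + 561.2×0.39 + 13.7×0.09 + 527.6×0.03 = 259.783 sabins.
ᾱ = 259.783 / 1699.6 = 0.1528.
−S·ln(1−ᾱ) = −1699.6 × ln(1 − 0.1528) = 281.825.
V = 28.2 × 19.9 × 6 = 3367.08 m³.
RT60 = 0.161 × 3367.08 / 281.825 = 1.92 s.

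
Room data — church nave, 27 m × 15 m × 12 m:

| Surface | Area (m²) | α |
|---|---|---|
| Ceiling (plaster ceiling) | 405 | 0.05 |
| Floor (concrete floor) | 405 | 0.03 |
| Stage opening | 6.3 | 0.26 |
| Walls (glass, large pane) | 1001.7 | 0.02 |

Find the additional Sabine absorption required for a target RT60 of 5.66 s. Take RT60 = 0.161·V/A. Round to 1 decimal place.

Equivalent absorption area: A₁ = 405×0.05 + 405×0.03 + 6.3×0.26 + 1001.7×0.02 = 54.072 m².
Target A₂ = 0.161·4860/5.66 = 138.244 sabins (V = 4860 m³).
ΔA = A₂ − A₁ = 138.244 − 54.072 = 84.2 sabins.

84.2 sabins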